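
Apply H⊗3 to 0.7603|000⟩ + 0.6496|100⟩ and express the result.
0.4985|000⟩ + 0.4985|001⟩ + 0.4985|010⟩ + 0.4985|011⟩ + 0.03914|100⟩ + 0.03914|101⟩ + 0.03914|110⟩ + 0.03914|111⟩

H⊗3 gives amp(|y⟩) = (1/2√2) Σ_x (−1)^(x·y) amp(|x⟩), where x·y is the number of positions in which both x and y have a 1.
|000⟩: (0.7603 + 0.6496)/(2√2) = 0.4985
|001⟩: (0.7603 + 0.6496)/(2√2) = 0.4985
|010⟩: (0.7603 + 0.6496)/(2√2) = 0.4985
|011⟩: (0.7603 + 0.6496)/(2√2) = 0.4985
|100⟩: (0.7603 - 0.6496)/(2√2) = 0.03914
|101⟩: (0.7603 - 0.6496)/(2√2) = 0.03914
|110⟩: (0.7603 - 0.6496)/(2√2) = 0.03914
|111⟩: (0.7603 - 0.6496)/(2√2) = 0.03914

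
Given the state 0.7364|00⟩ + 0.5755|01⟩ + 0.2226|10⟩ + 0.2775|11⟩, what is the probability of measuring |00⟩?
0.5423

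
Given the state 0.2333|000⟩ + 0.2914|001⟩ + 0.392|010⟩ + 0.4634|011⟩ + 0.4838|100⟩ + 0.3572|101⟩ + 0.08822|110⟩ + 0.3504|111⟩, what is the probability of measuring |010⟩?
0.1537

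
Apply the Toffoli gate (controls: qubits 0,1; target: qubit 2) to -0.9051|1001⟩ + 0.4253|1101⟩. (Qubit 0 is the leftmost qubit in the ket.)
-0.9051|1001⟩ + 0.4253|1111⟩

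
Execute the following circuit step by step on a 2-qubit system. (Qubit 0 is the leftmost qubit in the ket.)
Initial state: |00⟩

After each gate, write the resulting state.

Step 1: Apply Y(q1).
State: i|01⟩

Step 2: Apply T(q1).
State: (-1/√2 + (1/√2)i)|01⟩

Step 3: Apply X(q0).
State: (-1/√2 + (1/√2)i)|11⟩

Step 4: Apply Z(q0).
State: (1/√2 - (1/√2)i)|11⟩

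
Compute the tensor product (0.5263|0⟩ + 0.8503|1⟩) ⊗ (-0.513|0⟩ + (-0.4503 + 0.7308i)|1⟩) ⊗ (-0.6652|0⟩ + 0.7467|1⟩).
0.1796|000⟩ - 0.2016|001⟩ + (0.1576 - 0.2558i)|010⟩ + (-0.177 + 0.2872i)|011⟩ + 0.2902|100⟩ - 0.3257|101⟩ + (0.2547 - 0.4134i)|110⟩ + (-0.2859 + 0.464i)|111⟩

amp(|b₁b₂…⟩) = product of the factor amplitudes for bits b₁, b₂, …; only kets whose every factor amplitude is nonzero survive.
|000⟩: (0.5263)(-0.513)(-0.6652) = 0.1796
|001⟩: (0.5263)(-0.513)(0.7467) = -0.2016
|010⟩: (0.5263)(-0.4503 + 0.7308i)(-0.6652) = (0.1576 - 0.2558i)
|011⟩: (0.5263)(-0.4503 + 0.7308i)(0.7467) = (-0.177 + 0.2872i)
|100⟩: (0.8503)(-0.513)(-0.6652) = 0.2902
|101⟩: (0.8503)(-0.513)(0.7467) = -0.3257
|110⟩: (0.8503)(-0.4503 + 0.7308i)(-0.6652) = (0.2547 - 0.4134i)
|111⟩: (0.8503)(-0.4503 + 0.7308i)(0.7467) = (-0.2859 + 0.464i)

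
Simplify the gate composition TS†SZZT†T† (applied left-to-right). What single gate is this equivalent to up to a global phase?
T†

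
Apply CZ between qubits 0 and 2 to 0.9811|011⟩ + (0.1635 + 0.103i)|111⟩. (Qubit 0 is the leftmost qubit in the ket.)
0.9811|011⟩ + (-0.1635 - 0.103i)|111⟩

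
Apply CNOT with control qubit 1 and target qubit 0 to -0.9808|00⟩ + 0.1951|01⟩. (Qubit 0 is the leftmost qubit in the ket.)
-0.9808|00⟩ + 0.1951|11⟩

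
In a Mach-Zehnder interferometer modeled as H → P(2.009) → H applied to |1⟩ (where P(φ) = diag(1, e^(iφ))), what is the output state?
(0.7122 - 0.4528i)|0⟩ + (0.2878 + 0.4528i)|1⟩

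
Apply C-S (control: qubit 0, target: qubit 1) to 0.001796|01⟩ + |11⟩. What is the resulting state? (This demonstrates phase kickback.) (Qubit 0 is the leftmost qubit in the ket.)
0.001796|01⟩ + i|11⟩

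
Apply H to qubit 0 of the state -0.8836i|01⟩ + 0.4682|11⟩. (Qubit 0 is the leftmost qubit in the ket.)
(0.3311 - 0.6248i)|01⟩ + (-0.3311 - 0.6248i)|11⟩

H on qubit 0 mixes each pair of kets that differ only in qubit 0: amplitudes (a, b) of (|…0…⟩, |…1…⟩) become ((a + b)/√2, (a − b)/√2). Kets absent from the input have amplitude 0.
(|01⟩, |11⟩): (a, b) = (-0.8836i, 0.4682) → ((0.3311 - 0.6248i), (-0.3311 - 0.6248i))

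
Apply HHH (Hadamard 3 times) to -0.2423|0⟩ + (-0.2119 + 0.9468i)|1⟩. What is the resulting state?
(-0.3212 + 0.6695i)|0⟩ + (-0.0215 - 0.6695i)|1⟩

H² = I, so H^3 = H: a single Hadamard. With (a, b) = (-0.2423, (-0.2119 + 0.9468i)), H gives ((a + b)/√2, (a − b)/√2) = ((-0.3212 + 0.6695i), (-0.0215 - 0.6695i)).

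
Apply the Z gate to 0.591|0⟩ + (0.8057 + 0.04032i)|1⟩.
0.591|0⟩ + (-0.8057 - 0.04032i)|1⟩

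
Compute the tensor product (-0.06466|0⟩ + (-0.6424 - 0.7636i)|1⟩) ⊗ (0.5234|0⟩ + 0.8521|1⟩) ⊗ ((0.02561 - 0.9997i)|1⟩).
(-0.0008667 + 0.03383i)|001⟩ + (-0.001411 + 0.05508i)|011⟩ + (-0.4082 + 0.3259i)|101⟩ + (-0.6645 + 0.5306i)|111⟩

amp(|b₁b₂…⟩) = product of the factor amplitudes for bits b₁, b₂, …; only kets whose every factor amplitude is nonzero survive.
|001⟩: (-0.06466)(0.5234)(0.02561 - 0.9997i) = (-0.0008667 + 0.03383i)
|011⟩: (-0.06466)(0.8521)(0.02561 - 0.9997i) = (-0.001411 + 0.05508i)
|101⟩: (-0.6424 - 0.7636i)(0.5234)(0.02561 - 0.9997i) = (-0.4082 + 0.3259i)
|111⟩: (-0.6424 - 0.7636i)(0.8521)(0.02561 - 0.9997i) = (-0.6645 + 0.5306i)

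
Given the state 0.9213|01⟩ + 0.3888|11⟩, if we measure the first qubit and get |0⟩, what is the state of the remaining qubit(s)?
|1⟩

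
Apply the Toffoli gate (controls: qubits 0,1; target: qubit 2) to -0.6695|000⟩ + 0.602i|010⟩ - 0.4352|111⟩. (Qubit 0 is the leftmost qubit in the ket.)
-0.6695|000⟩ + 0.602i|010⟩ - 0.4352|110⟩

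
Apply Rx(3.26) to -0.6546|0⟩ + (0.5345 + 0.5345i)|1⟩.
(0.5723 - 0.5336i)|0⟩ + (-0.03163 + 0.6218i)|1⟩

Rx(3.26) = [[cos(θ/2), −i·sin(θ/2)], [−i·sin(θ/2), cos(θ/2)]]; θ = 3.26, cos(θ/2) ≈ -0.0591691, sin(θ/2) ≈ 0.998248.
With a = amp(|0⟩) = -0.6546 and b = amp(|1⟩) = (0.5345 + 0.5345i):
new amp(|0⟩) = (-0.0591691)·a + (-0.998248i)·b = (0.5723 - 0.5336i)
new amp(|1⟩) = (-0.998248i)·a + (-0.0591691)·b = (-0.03163 + 0.6218i)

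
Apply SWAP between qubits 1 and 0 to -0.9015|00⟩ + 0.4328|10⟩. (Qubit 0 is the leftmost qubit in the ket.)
-0.9015|00⟩ + 0.4328|01⟩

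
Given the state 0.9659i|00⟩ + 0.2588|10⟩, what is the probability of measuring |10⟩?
0.06698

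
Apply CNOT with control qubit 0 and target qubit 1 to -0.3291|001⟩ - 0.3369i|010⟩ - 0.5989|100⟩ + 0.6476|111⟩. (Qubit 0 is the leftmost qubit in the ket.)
-0.3291|001⟩ - 0.3369i|010⟩ + 0.6476|101⟩ - 0.5989|110⟩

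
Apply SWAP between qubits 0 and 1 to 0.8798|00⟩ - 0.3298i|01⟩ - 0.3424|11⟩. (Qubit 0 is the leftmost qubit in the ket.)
0.8798|00⟩ - 0.3298i|10⟩ - 0.3424|11⟩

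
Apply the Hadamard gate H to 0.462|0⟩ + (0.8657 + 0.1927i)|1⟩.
(0.9388 + 0.1363i)|0⟩ + (-0.2855 - 0.1363i)|1⟩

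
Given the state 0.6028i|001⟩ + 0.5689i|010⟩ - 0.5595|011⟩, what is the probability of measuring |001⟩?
0.3634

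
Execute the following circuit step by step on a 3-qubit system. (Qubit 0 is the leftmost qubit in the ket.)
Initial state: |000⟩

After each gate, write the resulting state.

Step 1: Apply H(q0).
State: 1/√2|000⟩ + 1/√2|100⟩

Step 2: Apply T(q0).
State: 1/√2|000⟩ + (1/2 + (1/2)i)|100⟩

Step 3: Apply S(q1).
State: 1/√2|000⟩ + (1/2 + (1/2)i)|100⟩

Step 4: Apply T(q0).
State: 1/√2|000⟩ + (1/√2)i|100⟩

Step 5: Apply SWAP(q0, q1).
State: 1/√2|000⟩ + (1/√2)i|010⟩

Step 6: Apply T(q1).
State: 1/√2|000⟩ + (-1/2 + (1/2)i)|010⟩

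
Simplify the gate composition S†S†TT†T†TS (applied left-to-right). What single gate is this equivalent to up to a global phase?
S†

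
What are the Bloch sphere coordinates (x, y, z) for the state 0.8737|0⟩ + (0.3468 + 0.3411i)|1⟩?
(0.606, 0.596, 0.5267)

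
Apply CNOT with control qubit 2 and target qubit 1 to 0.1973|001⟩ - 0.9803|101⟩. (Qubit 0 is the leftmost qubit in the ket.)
0.1973|011⟩ - 0.9803|111⟩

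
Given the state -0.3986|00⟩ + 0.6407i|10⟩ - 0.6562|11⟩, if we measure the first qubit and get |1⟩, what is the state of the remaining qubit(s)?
0.6986i|0⟩ - 0.7155|1⟩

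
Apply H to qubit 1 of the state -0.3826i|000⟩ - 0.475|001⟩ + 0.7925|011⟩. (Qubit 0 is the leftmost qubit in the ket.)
-0.2705i|000⟩ + 0.2245|001⟩ - 0.2705i|010⟩ - 0.8963|011⟩

H on qubit 1 mixes each pair of kets that differ only in qubit 1: amplitudes (a, b) of (|…0…⟩, |…1…⟩) become ((a + b)/√2, (a − b)/√2). Kets absent from the input have amplitude 0.
(|000⟩, |010⟩): (a, b) = (-0.3826i, 0) → (-0.2705i, -0.2705i)
(|001⟩, |011⟩): (a, b) = (-0.475, 0.7925) → (0.2245, -0.8963)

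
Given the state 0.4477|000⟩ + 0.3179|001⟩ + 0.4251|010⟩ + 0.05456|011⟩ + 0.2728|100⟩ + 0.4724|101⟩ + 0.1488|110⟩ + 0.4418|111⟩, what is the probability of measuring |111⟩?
0.1952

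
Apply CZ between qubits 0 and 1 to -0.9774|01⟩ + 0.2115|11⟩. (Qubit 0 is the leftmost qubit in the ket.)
-0.9774|01⟩ - 0.2115|11⟩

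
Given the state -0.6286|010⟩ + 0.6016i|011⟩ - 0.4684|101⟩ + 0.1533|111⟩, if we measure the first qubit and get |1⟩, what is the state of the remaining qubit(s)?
-0.9504|01⟩ + 0.311|11⟩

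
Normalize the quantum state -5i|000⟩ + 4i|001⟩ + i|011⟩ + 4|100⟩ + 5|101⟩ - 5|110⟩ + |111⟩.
-0.4789i|000⟩ + 0.3831i|001⟩ + 0.09578i|011⟩ + 0.3831|100⟩ + 0.4789|101⟩ - 0.4789|110⟩ + 0.09578|111⟩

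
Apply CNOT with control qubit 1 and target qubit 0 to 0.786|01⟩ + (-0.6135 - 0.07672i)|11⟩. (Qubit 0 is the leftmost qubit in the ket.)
(-0.6135 - 0.07672i)|01⟩ + 0.786|11⟩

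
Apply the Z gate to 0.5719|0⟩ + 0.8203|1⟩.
0.5719|0⟩ - 0.8203|1⟩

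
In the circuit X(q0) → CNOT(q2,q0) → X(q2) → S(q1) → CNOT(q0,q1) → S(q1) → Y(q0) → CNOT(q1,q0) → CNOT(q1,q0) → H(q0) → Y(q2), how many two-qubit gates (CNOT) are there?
4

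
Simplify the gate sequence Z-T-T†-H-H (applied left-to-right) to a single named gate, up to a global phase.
Z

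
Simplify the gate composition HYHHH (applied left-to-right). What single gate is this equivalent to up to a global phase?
Y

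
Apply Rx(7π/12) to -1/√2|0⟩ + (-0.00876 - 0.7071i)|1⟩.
(-0.9914 + 0.00695i)|0⟩ + (-0.005333 + 0.1305i)|1⟩

Rx(7π/12) = [[cos(θ/2), −i·sin(θ/2)], [−i·sin(θ/2), cos(θ/2)]]; θ = 7π/12, cos(θ/2) ≈ 0.608761, sin(θ/2) ≈ 0.793353.
With a = amp(|0⟩) = -1/√2 and b = amp(|1⟩) = (-0.00876 - 0.7071i):
new amp(|0⟩) = (0.608761)·a + (-0.793353i)·b = (-0.9914 + 0.00695i)
new amp(|1⟩) = (-0.793353i)·a + (0.608761)·b = (-0.005333 + 0.1305i)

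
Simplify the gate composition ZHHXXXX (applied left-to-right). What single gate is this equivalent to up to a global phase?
Z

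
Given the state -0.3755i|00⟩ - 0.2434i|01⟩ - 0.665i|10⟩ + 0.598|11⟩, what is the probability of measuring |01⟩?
0.05924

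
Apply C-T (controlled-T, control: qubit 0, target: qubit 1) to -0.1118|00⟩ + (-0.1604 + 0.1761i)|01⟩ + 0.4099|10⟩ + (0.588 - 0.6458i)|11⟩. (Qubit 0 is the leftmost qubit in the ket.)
-0.1118|00⟩ + (-0.1604 + 0.1761i)|01⟩ + 0.4099|10⟩ + (0.8724 - 0.04087i)|11⟩

C-T leaves the control-|0⟩ kets |00⟩, |01⟩ unchanged and applies T to qubit 1 on the control-|1⟩ pair (|10⟩, |11⟩).
T = [[1, 0], [0, (1/√2 + (1/√2)i)]].
With a = amp(|10⟩) = 0.4099 and b = amp(|11⟩) = (0.588 - 0.6458i):
new amp(|10⟩) = (1)·a = 0.4099
new amp(|11⟩) = (1/√2 + (1/√2)i)·b = (0.8724 - 0.04087i)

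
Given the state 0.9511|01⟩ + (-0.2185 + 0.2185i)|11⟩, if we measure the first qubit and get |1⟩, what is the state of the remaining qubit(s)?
(-1/√2 + (1/√2)i)|1⟩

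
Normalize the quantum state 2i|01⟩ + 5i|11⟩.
0.3714i|01⟩ + 0.9285i|11⟩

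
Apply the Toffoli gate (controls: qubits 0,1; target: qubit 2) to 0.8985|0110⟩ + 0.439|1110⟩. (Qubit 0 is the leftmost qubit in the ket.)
0.8985|0110⟩ + 0.439|1100⟩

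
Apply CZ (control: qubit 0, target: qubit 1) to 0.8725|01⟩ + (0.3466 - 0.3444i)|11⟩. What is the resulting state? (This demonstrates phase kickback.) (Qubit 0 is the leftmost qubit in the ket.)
0.8725|01⟩ + (-0.3466 + 0.3444i)|11⟩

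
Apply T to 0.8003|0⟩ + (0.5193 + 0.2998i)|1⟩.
0.8003|0⟩ + (0.1552 + 0.5792i)|1⟩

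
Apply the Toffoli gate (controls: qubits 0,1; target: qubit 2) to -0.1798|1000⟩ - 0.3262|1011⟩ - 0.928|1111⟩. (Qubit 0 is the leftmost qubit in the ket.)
-0.1798|1000⟩ - 0.3262|1011⟩ - 0.928|1101⟩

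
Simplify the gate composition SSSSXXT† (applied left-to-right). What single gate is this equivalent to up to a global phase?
T†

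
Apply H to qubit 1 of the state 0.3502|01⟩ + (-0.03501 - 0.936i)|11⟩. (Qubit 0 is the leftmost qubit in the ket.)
0.2476|00⟩ - 0.2476|01⟩ + (-0.02476 - 0.6619i)|10⟩ + (0.02476 + 0.6619i)|11⟩

H on qubit 1 mixes each pair of kets that differ only in qubit 1: amplitudes (a, b) of (|…0…⟩, |…1…⟩) become ((a + b)/√2, (a − b)/√2). Kets absent from the input have amplitude 0.
(|00⟩, |01⟩): (a, b) = (0, 0.3502) → (0.2476, -0.2476)
(|10⟩, |11⟩): (a, b) = (0, (-0.03501 - 0.936i)) → ((-0.02476 - 0.6619i), (0.02476 + 0.6619i))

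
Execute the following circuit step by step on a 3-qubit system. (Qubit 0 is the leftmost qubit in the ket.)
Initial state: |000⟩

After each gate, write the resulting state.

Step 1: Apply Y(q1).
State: i|010⟩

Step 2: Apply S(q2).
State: i|010⟩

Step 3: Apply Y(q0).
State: -|110⟩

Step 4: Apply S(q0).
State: -i|110⟩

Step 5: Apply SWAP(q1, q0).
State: -i|110⟩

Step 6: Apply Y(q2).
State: |111⟩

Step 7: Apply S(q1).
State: i|111⟩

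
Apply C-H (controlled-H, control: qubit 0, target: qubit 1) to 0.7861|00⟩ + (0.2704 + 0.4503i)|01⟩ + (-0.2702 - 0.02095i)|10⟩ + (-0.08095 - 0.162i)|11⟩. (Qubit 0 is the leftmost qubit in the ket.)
0.7861|00⟩ + (0.2704 + 0.4503i)|01⟩ + (-0.2483 - 0.1294i)|10⟩ + (-0.1338 + 0.09974i)|11⟩

C-H leaves the control-|0⟩ kets |00⟩, |01⟩ unchanged and applies H to qubit 1 on the control-|1⟩ pair (|10⟩, |11⟩).
H = [[1/√2, 1/√2], [1/√2, -1/√2]].
With a = amp(|10⟩) = (-0.2702 - 0.02095i) and b = amp(|11⟩) = (-0.08095 - 0.162i):
new amp(|10⟩) = (1/√2)·a + (1/√2)·b = (-0.2483 - 0.1294i)
new amp(|11⟩) = (1/√2)·a + (-1/√2)·b = (-0.1338 + 0.09974i)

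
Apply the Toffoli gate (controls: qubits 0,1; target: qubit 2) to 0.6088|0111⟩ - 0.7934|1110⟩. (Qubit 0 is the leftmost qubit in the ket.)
0.6088|0111⟩ - 0.7934|1100⟩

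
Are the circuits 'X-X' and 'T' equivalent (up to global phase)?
No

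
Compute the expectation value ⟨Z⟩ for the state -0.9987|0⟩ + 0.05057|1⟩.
0.9948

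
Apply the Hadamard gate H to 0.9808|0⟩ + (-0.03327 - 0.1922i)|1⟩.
(0.67 - 0.1359i)|0⟩ + (0.7171 + 0.1359i)|1⟩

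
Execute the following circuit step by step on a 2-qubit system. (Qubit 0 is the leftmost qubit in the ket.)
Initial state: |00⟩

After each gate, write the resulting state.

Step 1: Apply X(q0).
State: |10⟩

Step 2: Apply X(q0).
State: |00⟩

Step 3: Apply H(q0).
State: 1/√2|00⟩ + 1/√2|10⟩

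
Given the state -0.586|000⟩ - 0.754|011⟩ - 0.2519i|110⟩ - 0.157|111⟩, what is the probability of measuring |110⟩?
0.06345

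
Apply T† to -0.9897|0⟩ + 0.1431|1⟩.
-0.9897|0⟩ + (0.1012 - 0.1012i)|1⟩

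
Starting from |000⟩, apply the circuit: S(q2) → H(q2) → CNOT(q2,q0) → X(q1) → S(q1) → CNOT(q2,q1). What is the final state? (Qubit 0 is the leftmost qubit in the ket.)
(1/√2)i|010⟩ + (1/√2)i|101⟩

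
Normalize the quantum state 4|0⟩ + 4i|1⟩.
1/√2|0⟩ + (1/√2)i|1⟩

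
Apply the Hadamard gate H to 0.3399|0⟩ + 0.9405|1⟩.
0.9054|0⟩ - 0.4247|1⟩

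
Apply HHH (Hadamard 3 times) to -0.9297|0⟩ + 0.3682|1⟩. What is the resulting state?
-0.397|0⟩ - 0.9178|1⟩

H² = I, so H^3 = H: a single Hadamard. With (a, b) = (-0.9297, 0.3682), H gives ((a + b)/√2, (a − b)/√2) = (-0.397, -0.9178).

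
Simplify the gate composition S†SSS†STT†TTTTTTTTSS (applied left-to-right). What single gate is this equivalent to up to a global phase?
S†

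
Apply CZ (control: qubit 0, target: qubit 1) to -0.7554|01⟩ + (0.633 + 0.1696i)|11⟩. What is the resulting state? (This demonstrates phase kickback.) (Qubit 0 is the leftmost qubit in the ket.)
-0.7554|01⟩ + (-0.633 - 0.1696i)|11⟩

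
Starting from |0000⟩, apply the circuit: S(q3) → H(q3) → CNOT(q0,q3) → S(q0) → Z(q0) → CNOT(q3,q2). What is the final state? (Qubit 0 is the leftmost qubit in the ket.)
1/√2|0000⟩ + 1/√2|0011⟩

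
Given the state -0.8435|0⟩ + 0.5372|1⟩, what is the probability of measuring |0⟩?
0.7115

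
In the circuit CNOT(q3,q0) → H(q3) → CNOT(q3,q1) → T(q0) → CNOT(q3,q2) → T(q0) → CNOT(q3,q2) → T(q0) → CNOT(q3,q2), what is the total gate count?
9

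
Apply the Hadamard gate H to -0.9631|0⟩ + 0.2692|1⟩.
-0.4907|0⟩ - 0.8714|1⟩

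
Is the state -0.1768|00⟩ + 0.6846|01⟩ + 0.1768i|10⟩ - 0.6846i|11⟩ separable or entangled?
Separable

Writing the state as a|00⟩ + b|01⟩ + c|10⟩ + d|11⟩, it is a product state iff ad − bc = 0.
Here (a, b, c, d) = (-0.1768, 0.6846, 0.1768i, -0.6846i): ad − bc = (-0.1768)(-0.6846i) − (0.6846)(0.1768i) = 0, so the state is separable.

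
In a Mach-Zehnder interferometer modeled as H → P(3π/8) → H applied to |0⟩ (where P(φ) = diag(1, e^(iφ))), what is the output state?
(0.6913 + 0.4619i)|0⟩ + (0.3087 - 0.4619i)|1⟩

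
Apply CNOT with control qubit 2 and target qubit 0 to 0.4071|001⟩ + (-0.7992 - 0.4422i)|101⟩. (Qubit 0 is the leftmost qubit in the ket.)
(-0.7992 - 0.4422i)|001⟩ + 0.4071|101⟩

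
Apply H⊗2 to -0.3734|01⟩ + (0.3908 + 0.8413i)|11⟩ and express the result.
(0.0087 + 0.4207i)|00⟩ + (-0.0087 - 0.4207i)|01⟩ + (-0.3821 - 0.4207i)|10⟩ + (0.3821 + 0.4207i)|11⟩

H⊗2 gives amp(|y⟩) = (1/2) Σ_x (−1)^(x·y) amp(|x⟩), where x·y is the number of positions in which both x and y have a 1.
|00⟩: (-0.3734 + (0.3908 + 0.8413i))/2 = (0.0087 + 0.4207i)
|01⟩: (0.3734 - (0.3908 + 0.8413i))/2 = (-0.0087 - 0.4207i)
|10⟩: (-0.3734 - (0.3908 + 0.8413i))/2 = (-0.3821 - 0.4207i)
|11⟩: (0.3734 + (0.3908 + 0.8413i))/2 = (0.3821 + 0.4207i)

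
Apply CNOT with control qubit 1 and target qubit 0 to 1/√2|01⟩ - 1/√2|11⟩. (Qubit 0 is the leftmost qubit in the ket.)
-1/√2|01⟩ + 1/√2|11⟩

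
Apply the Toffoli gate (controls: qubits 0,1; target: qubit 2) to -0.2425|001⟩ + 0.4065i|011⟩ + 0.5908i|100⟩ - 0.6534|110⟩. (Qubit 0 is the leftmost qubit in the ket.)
-0.2425|001⟩ + 0.4065i|011⟩ + 0.5908i|100⟩ - 0.6534|111⟩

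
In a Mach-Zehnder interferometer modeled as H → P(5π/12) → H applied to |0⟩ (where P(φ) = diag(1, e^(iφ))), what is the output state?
(0.6294 + 0.483i)|0⟩ + (0.3706 - 0.483i)|1⟩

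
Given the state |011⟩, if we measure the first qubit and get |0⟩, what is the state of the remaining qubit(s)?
|11⟩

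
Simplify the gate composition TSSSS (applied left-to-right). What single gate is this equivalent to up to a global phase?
T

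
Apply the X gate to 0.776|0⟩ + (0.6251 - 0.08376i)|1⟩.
(0.6251 - 0.08376i)|0⟩ + 0.776|1⟩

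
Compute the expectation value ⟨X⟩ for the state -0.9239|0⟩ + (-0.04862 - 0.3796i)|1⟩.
0.08984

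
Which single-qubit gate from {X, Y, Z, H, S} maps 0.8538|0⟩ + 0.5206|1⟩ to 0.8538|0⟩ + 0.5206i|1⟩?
S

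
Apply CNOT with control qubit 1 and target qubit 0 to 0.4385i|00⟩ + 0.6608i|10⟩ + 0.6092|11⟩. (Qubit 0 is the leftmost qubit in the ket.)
0.4385i|00⟩ + 0.6092|01⟩ + 0.6608i|10⟩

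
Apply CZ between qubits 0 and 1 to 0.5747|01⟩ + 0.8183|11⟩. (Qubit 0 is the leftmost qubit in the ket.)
0.5747|01⟩ - 0.8183|11⟩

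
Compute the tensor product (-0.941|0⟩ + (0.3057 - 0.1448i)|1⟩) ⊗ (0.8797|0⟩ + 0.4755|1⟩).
-0.8278|00⟩ - 0.4474|01⟩ + (0.2689 - 0.1274i)|10⟩ + (0.1454 - 0.06885i)|11⟩

amp(|b₁b₂…⟩) = product of the factor amplitudes for bits b₁, b₂, …; only kets whose every factor amplitude is nonzero survive.
|00⟩: (-0.941)(0.8797) = -0.8278
|01⟩: (-0.941)(0.4755) = -0.4474
|10⟩: (0.3057 - 0.1448i)(0.8797) = (0.2689 - 0.1274i)
|11⟩: (0.3057 - 0.1448i)(0.4755) = (0.1454 - 0.06885i)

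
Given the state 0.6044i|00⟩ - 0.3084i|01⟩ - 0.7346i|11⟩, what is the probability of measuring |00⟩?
0.3653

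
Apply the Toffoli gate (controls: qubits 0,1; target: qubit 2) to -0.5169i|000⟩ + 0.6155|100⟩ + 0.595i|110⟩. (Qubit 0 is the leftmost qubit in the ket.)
-0.5169i|000⟩ + 0.6155|100⟩ + 0.595i|111⟩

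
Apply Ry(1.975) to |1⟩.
-0.8347|0⟩ + 0.5508|1⟩

Ry(1.975) = [[cos(θ/2), −sin(θ/2)], [sin(θ/2), cos(θ/2)]]; θ = 1.975, cos(θ/2) ≈ 0.550778, sin(θ/2) ≈ 0.834652.
With a = amp(|0⟩) = 0 and b = amp(|1⟩) = 1:
new amp(|0⟩) = (0.550778)·a + (-0.834652)·b = -0.8347
new amp(|1⟩) = (0.834652)·a + (0.550778)·b = 0.5508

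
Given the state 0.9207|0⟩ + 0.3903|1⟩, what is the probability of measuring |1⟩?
0.1523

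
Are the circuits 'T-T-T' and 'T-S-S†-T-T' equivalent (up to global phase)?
Yes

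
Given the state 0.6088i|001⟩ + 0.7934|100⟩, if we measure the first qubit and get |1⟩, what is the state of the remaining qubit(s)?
|00⟩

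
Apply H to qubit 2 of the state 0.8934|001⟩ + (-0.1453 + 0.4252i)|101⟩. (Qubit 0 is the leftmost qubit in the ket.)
0.6317|000⟩ - 0.6317|001⟩ + (-0.1027 + 0.3007i)|100⟩ + (0.1027 - 0.3007i)|101⟩

H on qubit 2 mixes each pair of kets that differ only in qubit 2: amplitudes (a, b) of (|…0…⟩, |…1…⟩) become ((a + b)/√2, (a − b)/√2). Kets absent from the input have amplitude 0.
(|000⟩, |001⟩): (a, b) = (0, 0.8934) → (0.6317, -0.6317)
(|100⟩, |101⟩): (a, b) = (0, (-0.1453 + 0.4252i)) → ((-0.1027 + 0.3007i), (0.1027 - 0.3007i))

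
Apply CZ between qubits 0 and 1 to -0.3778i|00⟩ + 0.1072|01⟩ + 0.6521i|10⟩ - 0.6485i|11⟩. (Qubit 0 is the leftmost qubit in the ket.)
-0.3778i|00⟩ + 0.1072|01⟩ + 0.6521i|10⟩ + 0.6485i|11⟩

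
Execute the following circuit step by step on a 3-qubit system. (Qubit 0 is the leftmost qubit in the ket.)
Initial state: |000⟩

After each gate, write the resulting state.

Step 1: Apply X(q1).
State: |010⟩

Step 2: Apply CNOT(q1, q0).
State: |110⟩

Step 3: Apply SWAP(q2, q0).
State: |011⟩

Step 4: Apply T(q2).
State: (1/√2 + (1/√2)i)|011⟩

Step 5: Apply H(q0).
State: (1/2 + (1/2)i)|011⟩ + (1/2 + (1/2)i)|111⟩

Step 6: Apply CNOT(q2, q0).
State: (1/2 + (1/2)i)|011⟩ + (1/2 + (1/2)i)|111⟩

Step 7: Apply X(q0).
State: (1/2 + (1/2)i)|011⟩ + (1/2 + (1/2)i)|111⟩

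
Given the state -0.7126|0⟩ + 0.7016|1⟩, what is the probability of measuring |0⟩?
0.5078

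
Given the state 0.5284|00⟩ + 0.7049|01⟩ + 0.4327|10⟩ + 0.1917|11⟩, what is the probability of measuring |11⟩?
0.03675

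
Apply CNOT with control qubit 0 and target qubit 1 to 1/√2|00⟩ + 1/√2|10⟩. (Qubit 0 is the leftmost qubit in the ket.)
1/√2|00⟩ + 1/√2|11⟩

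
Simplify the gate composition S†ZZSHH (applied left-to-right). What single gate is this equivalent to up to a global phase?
I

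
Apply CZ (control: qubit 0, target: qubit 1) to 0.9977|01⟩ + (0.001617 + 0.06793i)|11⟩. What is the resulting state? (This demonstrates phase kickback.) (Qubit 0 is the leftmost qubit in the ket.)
0.9977|01⟩ + (-0.001617 - 0.06793i)|11⟩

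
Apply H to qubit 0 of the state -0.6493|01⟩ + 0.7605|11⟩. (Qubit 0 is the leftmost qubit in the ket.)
0.07863|01⟩ - 0.9969|11⟩

H on qubit 0 mixes each pair of kets that differ only in qubit 0: amplitudes (a, b) of (|…0…⟩, |…1…⟩) become ((a + b)/√2, (a − b)/√2). Kets absent from the input have amplitude 0.
(|01⟩, |11⟩): (a, b) = (-0.6493, 0.7605) → (0.07863, -0.9969)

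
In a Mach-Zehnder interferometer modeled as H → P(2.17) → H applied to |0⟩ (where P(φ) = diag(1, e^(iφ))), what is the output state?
(0.218 + 0.4129i)|0⟩ + (0.782 - 0.4129i)|1⟩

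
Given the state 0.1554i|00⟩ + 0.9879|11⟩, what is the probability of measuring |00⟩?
0.02415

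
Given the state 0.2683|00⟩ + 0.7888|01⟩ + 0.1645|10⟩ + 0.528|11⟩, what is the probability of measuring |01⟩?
0.6222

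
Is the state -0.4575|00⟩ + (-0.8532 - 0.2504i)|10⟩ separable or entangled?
Separable

Writing the state as a|00⟩ + b|01⟩ + c|10⟩ + d|11⟩, it is a product state iff ad − bc = 0.
Here (a, b, c, d) = (-0.4575, 0, (-0.8532 - 0.2504i), 0): ad − bc = (-0.4575)(0) − (0)(-0.8532 - 0.2504i) = 0, so the state is separable.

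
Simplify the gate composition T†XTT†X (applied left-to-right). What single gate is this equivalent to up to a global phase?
T†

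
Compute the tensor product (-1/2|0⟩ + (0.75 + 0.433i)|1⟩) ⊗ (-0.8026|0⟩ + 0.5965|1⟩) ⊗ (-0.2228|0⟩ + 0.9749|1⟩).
-0.08941|000⟩ + 0.3912|001⟩ + 0.06645|010⟩ - 0.2908|011⟩ + (0.1341 + 0.07743i)|100⟩ + (-0.5868 - 0.3388i)|101⟩ + (-0.09968 - 0.05755i)|110⟩ + (0.4361 + 0.2518i)|111⟩

amp(|b₁b₂…⟩) = product of the factor amplitudes for bits b₁, b₂, …; only kets whose every factor amplitude is nonzero survive.
|000⟩: (-1/2)(-0.8026)(-0.2228) = -0.08941
|001⟩: (-1/2)(-0.8026)(0.9749) = 0.3912
|010⟩: (-1/2)(0.5965)(-0.2228) = 0.06645
|011⟩: (-1/2)(0.5965)(0.9749) = -0.2908
|100⟩: (0.75 + 0.433i)(-0.8026)(-0.2228) = (0.1341 + 0.07743i)
|101⟩: (0.75 + 0.433i)(-0.8026)(0.9749) = (-0.5868 - 0.3388i)
|110⟩: (0.75 + 0.433i)(0.5965)(-0.2228) = (-0.09968 - 0.05755i)
|111⟩: (0.75 + 0.433i)(0.5965)(0.9749) = (0.4361 + 0.2518i)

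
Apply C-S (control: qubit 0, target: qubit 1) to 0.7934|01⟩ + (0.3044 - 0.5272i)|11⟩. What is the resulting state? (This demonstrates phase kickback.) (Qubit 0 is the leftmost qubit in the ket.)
0.7934|01⟩ + (0.5272 + 0.3044i)|11⟩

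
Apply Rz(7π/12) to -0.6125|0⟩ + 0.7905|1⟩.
(-0.3729 + 0.4859i)|0⟩ + (0.4812 + 0.6271i)|1⟩

Rz(7π/12) = [[e^(−iθ/2), 0], [0, e^(iθ/2)]] with e^(±iθ/2) = cos(θ/2) ± i·sin(θ/2); θ = 7π/12, cos(θ/2) ≈ 0.608761, sin(θ/2) ≈ 0.793353.
With a = amp(|0⟩) = -0.6125 and b = amp(|1⟩) = 0.7905:
new amp(|0⟩) = (0.608761 - 0.793353i)·a = (-0.3729 + 0.4859i)
new amp(|1⟩) = (0.608761 + 0.793353i)·b = (0.4812 + 0.6271i)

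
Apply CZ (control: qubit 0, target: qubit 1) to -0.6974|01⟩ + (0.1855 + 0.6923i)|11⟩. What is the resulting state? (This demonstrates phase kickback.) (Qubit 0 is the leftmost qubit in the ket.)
-0.6974|01⟩ + (-0.1855 - 0.6923i)|11⟩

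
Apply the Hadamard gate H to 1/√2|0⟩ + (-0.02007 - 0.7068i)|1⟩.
(0.4858 - 0.4998i)|0⟩ + (0.5142 + 0.4998i)|1⟩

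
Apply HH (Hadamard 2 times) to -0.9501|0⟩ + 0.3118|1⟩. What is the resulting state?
-0.9501|0⟩ + 0.3118|1⟩

H² = I, so an even number of Hadamards cancels: H^2 = I and the state is unchanged.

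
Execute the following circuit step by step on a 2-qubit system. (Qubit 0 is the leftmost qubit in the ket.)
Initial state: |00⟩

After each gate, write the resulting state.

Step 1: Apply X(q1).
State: |01⟩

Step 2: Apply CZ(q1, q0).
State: |01⟩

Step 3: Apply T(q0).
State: |01⟩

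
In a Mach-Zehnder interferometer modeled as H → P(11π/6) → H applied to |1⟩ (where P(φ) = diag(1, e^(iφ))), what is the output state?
(0.06699 + 0.25i)|0⟩ + (0.933 - 0.25i)|1⟩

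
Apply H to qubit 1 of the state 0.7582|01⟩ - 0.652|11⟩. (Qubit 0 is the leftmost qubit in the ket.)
0.5361|00⟩ - 0.5361|01⟩ - 0.461|10⟩ + 0.461|11⟩

H on qubit 1 mixes each pair of kets that differ only in qubit 1: amplitudes (a, b) of (|…0…⟩, |…1…⟩) become ((a + b)/√2, (a − b)/√2). Kets absent from the input have amplitude 0.
(|00⟩, |01⟩): (a, b) = (0, 0.7582) → (0.5361, -0.5361)
(|10⟩, |11⟩): (a, b) = (0, -0.652) → (-0.461, 0.461)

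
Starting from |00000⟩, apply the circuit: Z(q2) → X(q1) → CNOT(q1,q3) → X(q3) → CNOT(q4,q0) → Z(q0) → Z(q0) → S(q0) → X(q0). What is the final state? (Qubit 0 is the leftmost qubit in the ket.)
|11000⟩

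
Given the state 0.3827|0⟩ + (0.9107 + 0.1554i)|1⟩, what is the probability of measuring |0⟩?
0.1465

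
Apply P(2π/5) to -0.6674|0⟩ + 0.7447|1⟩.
-0.6674|0⟩ + (0.2301 + 0.7083i)|1⟩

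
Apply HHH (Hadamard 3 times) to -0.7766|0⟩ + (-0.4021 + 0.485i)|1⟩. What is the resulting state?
(-0.8335 + 0.3429i)|0⟩ + (-0.2648 - 0.3429i)|1⟩

H² = I, so H^3 = H: a single Hadamard. With (a, b) = (-0.7766, (-0.4021 + 0.485i)), H gives ((a + b)/√2, (a − b)/√2) = ((-0.8335 + 0.3429i), (-0.2648 - 0.3429i)).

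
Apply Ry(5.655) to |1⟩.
-0.309|0⟩ - 0.9511|1⟩

Ry(5.655) = [[cos(θ/2), −sin(θ/2)], [sin(θ/2), cos(θ/2)]]; θ = 5.655, cos(θ/2) ≈ -0.951077, sin(θ/2) ≈ 0.308954.
With a = amp(|0⟩) = 0 and b = amp(|1⟩) = 1:
new amp(|0⟩) = (-0.951077)·a + (-0.308954)·b = -0.309
new amp(|1⟩) = (0.308954)·a + (-0.951077)·b = -0.9511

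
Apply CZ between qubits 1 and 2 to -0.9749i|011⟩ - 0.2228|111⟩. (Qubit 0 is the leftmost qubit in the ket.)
0.9749i|011⟩ + 0.2228|111⟩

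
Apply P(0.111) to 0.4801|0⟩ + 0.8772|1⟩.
0.4801|0⟩ + (0.8718 + 0.09717i)|1⟩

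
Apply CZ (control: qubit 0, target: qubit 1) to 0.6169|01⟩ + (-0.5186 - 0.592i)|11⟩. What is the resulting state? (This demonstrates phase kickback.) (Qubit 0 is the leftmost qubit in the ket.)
0.6169|01⟩ + (0.5186 + 0.592i)|11⟩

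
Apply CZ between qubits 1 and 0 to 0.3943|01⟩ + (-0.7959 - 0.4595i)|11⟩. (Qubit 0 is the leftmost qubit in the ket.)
0.3943|01⟩ + (0.7959 + 0.4595i)|11⟩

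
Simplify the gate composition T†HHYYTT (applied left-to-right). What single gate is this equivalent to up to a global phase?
T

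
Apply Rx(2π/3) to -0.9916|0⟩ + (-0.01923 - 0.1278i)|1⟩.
(-0.6065 + 0.01665i)|0⟩ + (-0.009615 + 0.7949i)|1⟩

Rx(2π/3) = [[cos(θ/2), −i·sin(θ/2)], [−i·sin(θ/2), cos(θ/2)]]; θ = 2π/3, cos(θ/2) ≈ 0.5, sin(θ/2) ≈ 0.866025.
With a = amp(|0⟩) = -0.9916 and b = amp(|1⟩) = (-0.01923 - 0.1278i):
new amp(|0⟩) = (0.5)·a + (-0.866025i)·b = (-0.6065 + 0.01665i)
new amp(|1⟩) = (-0.866025i)·a + (0.5)·b = (-0.009615 + 0.7949i)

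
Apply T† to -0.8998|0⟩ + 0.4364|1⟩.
-0.8998|0⟩ + (0.3086 - 0.3086i)|1⟩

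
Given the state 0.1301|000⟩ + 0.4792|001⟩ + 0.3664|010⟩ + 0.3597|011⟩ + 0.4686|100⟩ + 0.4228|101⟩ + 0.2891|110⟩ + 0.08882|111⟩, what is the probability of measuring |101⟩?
0.1788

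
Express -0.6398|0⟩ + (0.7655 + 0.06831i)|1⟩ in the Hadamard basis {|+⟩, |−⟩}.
(0.08888 + 0.0483i)|+⟩ + (-0.9937 - 0.0483i)|−⟩

With |ψ⟩ = α|0⟩ + β|1⟩, the Hadamard-basis coefficients are ⟨+|ψ⟩ = (α + β)/√2 and ⟨−|ψ⟩ = (α − β)/√2.
Here α = -0.6398, β = (0.7655 + 0.06831i): (α + β)/√2 = (0.08888 + 0.0483i), (α − β)/√2 = (-0.9937 - 0.0483i).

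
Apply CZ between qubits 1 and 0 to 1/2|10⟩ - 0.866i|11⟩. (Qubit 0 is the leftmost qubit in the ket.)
1/2|10⟩ + 0.866i|11⟩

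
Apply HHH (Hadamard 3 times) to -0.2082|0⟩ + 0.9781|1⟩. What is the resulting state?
0.5444|0⟩ - 0.8388|1⟩

H² = I, so H^3 = H: a single Hadamard. With (a, b) = (-0.2082, 0.9781), H gives ((a + b)/√2, (a − b)/√2) = (0.5444, -0.8388).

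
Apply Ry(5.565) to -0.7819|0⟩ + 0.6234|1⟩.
0.5129|0⟩ - 0.8584|1⟩

Ry(5.565) = [[cos(θ/2), −sin(θ/2)], [sin(θ/2), cos(θ/2)]]; θ = 5.565, cos(θ/2) ≈ -0.936216, sin(θ/2) ≈ 0.351425.
With a = amp(|0⟩) = -0.7819 and b = amp(|1⟩) = 0.6234:
new amp(|0⟩) = (-0.936216)·a + (-0.351425)·b = 0.5129
new amp(|1⟩) = (0.351425)·a + (-0.936216)·b = -0.8584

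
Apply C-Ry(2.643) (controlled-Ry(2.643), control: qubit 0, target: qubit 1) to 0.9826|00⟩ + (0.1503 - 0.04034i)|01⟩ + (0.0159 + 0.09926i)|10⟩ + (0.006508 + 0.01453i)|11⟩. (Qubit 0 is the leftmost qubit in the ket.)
0.9826|00⟩ + (0.1503 - 0.04034i)|01⟩ + (-0.002384 + 0.01041i)|10⟩ + (0.01701 + 0.09978i)|11⟩

C-Ry(2.643) leaves the control-|0⟩ kets |00⟩, |01⟩ unchanged and applies Ry(2.643) to qubit 1 on the control-|1⟩ pair (|10⟩, |11⟩).
Ry(2.643) = [[cos(θ/2), −sin(θ/2)], [sin(θ/2), cos(θ/2)]]; θ = 2.643, cos(θ/2) ≈ 0.246722, sin(θ/2) ≈ 0.969086.
With a = amp(|10⟩) = (0.0159 + 0.09926i) and b = amp(|11⟩) = (0.006508 + 0.01453i):
new amp(|10⟩) = (0.246722)·a + (-0.969086)·b = (-0.002384 + 0.01041i)
new amp(|11⟩) = (0.969086)·a + (0.246722)·b = (0.01701 + 0.09978i)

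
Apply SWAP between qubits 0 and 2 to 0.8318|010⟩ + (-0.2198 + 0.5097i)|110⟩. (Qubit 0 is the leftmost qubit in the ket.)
0.8318|010⟩ + (-0.2198 + 0.5097i)|011⟩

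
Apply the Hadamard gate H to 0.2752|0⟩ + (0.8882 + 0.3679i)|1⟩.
(0.8226 + 0.2601i)|0⟩ + (-0.4335 - 0.2601i)|1⟩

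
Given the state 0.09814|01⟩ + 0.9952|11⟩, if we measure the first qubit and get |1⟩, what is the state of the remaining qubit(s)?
|1⟩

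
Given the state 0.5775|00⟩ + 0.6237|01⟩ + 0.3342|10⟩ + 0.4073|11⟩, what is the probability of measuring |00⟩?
0.3335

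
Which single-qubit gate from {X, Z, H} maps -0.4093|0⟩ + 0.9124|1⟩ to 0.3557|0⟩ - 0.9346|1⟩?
H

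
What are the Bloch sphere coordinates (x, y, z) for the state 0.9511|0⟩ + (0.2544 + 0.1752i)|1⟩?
(0.4839, 0.3333, 0.8092)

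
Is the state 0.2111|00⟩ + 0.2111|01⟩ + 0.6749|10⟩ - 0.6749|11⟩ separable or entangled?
Entangled

Writing the state as a|00⟩ + b|01⟩ + c|10⟩ + d|11⟩, it is a product state iff ad − bc = 0.
Here (a, b, c, d) = (0.2111, 0.2111, 0.6749, -0.6749): ad − bc = (0.2111)(-0.6749) − (0.2111)(0.6749) = -0.2849 ≠ 0, so the state is entangled.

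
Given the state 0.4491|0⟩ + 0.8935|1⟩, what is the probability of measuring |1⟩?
0.7983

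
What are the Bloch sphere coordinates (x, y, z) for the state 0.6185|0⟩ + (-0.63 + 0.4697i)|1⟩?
(-0.7793, 0.581, -0.235)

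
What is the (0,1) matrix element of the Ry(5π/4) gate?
-0.9239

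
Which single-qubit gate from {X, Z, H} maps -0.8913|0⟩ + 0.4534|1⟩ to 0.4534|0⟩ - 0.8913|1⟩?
X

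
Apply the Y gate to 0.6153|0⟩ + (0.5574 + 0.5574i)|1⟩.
(0.5574 - 0.5574i)|0⟩ + 0.6153i|1⟩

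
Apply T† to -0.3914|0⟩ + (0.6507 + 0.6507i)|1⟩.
-0.3914|0⟩ + 0.9202|1⟩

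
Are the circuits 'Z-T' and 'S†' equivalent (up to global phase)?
No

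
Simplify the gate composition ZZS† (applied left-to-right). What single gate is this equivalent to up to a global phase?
S†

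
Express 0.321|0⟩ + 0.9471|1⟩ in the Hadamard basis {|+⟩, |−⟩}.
0.8967|+⟩ - 0.4427|−⟩

With |ψ⟩ = α|0⟩ + β|1⟩, the Hadamard-basis coefficients are ⟨+|ψ⟩ = (α + β)/√2 and ⟨−|ψ⟩ = (α − β)/√2.
Here α = 0.321, β = 0.9471: (α + β)/√2 = 0.8967, (α − β)/√2 = -0.4427.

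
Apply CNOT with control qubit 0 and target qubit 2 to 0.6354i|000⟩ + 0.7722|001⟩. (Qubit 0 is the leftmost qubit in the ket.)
0.6354i|000⟩ + 0.7722|001⟩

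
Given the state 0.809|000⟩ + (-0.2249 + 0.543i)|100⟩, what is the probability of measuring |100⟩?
0.3454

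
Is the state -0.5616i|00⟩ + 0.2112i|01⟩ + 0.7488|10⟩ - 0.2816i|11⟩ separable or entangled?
Entangled

Writing the state as a|00⟩ + b|01⟩ + c|10⟩ + d|11⟩, it is a product state iff ad − bc = 0.
Here (a, b, c, d) = (-0.5616i, 0.2112i, 0.7488, -0.2816i): ad − bc = (-0.5616i)(-0.2816i) − (0.2112i)(0.7488) = (-0.1581 - 0.1581i) ≠ 0, so the state is entangled.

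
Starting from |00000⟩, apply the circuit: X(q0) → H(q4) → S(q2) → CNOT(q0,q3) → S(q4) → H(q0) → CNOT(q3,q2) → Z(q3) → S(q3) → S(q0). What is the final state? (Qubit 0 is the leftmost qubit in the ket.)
-(1/2)i|00110⟩ + 1/2|00111⟩ - 1/2|10110⟩ - (1/2)i|10111⟩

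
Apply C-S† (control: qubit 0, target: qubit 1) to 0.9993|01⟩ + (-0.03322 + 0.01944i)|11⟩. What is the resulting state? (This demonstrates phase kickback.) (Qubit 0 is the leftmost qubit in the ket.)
0.9993|01⟩ + (0.01944 + 0.03322i)|11⟩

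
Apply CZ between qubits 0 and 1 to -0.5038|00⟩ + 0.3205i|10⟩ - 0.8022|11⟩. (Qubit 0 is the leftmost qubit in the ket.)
-0.5038|00⟩ + 0.3205i|10⟩ + 0.8022|11⟩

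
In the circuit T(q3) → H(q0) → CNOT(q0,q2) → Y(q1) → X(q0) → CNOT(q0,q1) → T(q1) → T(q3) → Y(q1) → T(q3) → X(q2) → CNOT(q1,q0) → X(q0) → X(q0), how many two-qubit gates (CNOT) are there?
3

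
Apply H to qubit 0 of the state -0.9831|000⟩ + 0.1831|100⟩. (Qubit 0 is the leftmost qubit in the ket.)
-0.5657|000⟩ - 0.8246|100⟩

H on qubit 0 mixes each pair of kets that differ only in qubit 0: amplitudes (a, b) of (|…0…⟩, |…1…⟩) become ((a + b)/√2, (a − b)/√2). Kets absent from the input have amplitude 0.
(|000⟩, |100⟩): (a, b) = (-0.9831, 0.1831) → (-0.5657, -0.8246)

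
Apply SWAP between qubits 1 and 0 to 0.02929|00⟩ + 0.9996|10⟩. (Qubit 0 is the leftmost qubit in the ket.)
0.02929|00⟩ + 0.9996|01⟩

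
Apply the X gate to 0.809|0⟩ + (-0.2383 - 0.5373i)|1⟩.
(-0.2383 - 0.5373i)|0⟩ + 0.809|1⟩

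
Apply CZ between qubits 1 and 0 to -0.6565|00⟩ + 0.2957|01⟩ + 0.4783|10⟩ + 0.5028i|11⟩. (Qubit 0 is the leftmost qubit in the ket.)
-0.6565|00⟩ + 0.2957|01⟩ + 0.4783|10⟩ - 0.5028i|11⟩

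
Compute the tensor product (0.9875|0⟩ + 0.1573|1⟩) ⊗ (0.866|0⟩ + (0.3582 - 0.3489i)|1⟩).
0.8552|00⟩ + (0.3537 - 0.3445i)|01⟩ + 0.1362|10⟩ + (0.05634 - 0.05488i)|11⟩

amp(|b₁b₂…⟩) = product of the factor amplitudes for bits b₁, b₂, …; only kets whose every factor amplitude is nonzero survive.
|00⟩: (0.9875)(0.866) = 0.8552
|01⟩: (0.9875)(0.3582 - 0.3489i) = (0.3537 - 0.3445i)
|10⟩: (0.1573)(0.866) = 0.1362
|11⟩: (0.1573)(0.3582 - 0.3489i) = (0.05634 - 0.05488i)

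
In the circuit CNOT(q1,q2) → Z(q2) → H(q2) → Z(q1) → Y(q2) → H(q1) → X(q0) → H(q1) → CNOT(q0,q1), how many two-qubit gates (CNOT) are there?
2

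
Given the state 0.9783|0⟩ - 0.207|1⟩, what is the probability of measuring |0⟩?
0.9571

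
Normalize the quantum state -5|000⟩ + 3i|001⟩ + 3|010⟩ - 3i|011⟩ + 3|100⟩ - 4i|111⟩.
-0.5698|000⟩ + 0.3419i|001⟩ + 0.3419|010⟩ - 0.3419i|011⟩ + 0.3419|100⟩ - 0.4558i|111⟩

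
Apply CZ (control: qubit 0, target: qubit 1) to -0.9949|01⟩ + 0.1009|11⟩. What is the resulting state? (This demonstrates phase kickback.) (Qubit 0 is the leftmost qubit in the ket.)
-0.9949|01⟩ - 0.1009|11⟩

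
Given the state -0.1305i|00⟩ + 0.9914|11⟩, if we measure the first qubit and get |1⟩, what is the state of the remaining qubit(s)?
|1⟩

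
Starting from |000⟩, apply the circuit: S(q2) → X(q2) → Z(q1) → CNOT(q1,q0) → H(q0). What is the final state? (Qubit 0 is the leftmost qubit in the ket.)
1/√2|001⟩ + 1/√2|101⟩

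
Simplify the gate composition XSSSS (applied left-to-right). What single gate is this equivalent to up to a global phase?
X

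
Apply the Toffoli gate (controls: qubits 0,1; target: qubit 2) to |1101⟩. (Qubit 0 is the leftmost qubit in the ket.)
|1111⟩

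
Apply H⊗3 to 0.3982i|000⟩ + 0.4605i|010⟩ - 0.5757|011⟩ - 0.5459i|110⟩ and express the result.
(-0.2035 + 0.1106i)|000⟩ + (0.2035 + 0.1106i)|001⟩ + (0.2035 + 0.171i)|010⟩ + (-0.2035 + 0.171i)|011⟩ + (-0.2035 + 0.4966i)|100⟩ + (0.2035 + 0.4966i)|101⟩ + (0.2035 - 0.215i)|110⟩ + (-0.2035 - 0.215i)|111⟩

H⊗3 gives amp(|y⟩) = (1/2√2) Σ_x (−1)^(x·y) amp(|x⟩), where x·y is the number of positions in which both x and y have a 1.
|000⟩: (0.3982i + 0.4605i - 0.5757 - 0.5459i)/(2√2) = (-0.2035 + 0.1106i)
|001⟩: (0.3982i + 0.4605i + 0.5757 - 0.5459i)/(2√2) = (0.2035 + 0.1106i)
|010⟩: (0.3982i - 0.4605i + 0.5757 + 0.5459i)/(2√2) = (0.2035 + 0.171i)
|011⟩: (0.3982i - 0.4605i - 0.5757 + 0.5459i)/(2√2) = (-0.2035 + 0.171i)
|100⟩: (0.3982i + 0.4605i - 0.5757 + 0.5459i)/(2√2) = (-0.2035 + 0.4966i)
|101⟩: (0.3982i + 0.4605i + 0.5757 + 0.5459i)/(2√2) = (0.2035 + 0.4966i)
|110⟩: (0.3982i - 0.4605i + 0.5757 - 0.5459i)/(2√2) = (0.2035 - 0.215i)
|111⟩: (0.3982i - 0.4605i - 0.5757 - 0.5459i)/(2√2) = (-0.2035 - 0.215i)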